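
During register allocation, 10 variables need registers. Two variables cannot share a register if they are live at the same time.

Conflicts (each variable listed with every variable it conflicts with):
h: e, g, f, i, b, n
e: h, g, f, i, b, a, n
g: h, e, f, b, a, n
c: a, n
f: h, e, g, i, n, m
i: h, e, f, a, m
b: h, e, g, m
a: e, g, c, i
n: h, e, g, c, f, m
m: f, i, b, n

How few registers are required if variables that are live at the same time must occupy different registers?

5

h, e, g, f, n all conflict with each other, so at least 5 registers are needed.
5 registers suffice: register 1 → {e, c, m}; register 2 → {i, b, n}; register 3 → {h, a}; register 4 → {f}; register 5 → {g}. Each listed conflict is separated.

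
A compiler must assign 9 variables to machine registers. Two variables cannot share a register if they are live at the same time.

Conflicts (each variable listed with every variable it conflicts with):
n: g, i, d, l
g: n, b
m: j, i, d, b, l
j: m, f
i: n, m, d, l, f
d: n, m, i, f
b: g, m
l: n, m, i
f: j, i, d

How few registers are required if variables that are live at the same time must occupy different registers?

3

m, i, d all conflict with each other, so at least 3 registers are needed.
3 registers suffice: register 1 → {n, m, f}; register 2 → {g, j, i}; register 3 → {d, b, l}. No two conflicting variables share a register.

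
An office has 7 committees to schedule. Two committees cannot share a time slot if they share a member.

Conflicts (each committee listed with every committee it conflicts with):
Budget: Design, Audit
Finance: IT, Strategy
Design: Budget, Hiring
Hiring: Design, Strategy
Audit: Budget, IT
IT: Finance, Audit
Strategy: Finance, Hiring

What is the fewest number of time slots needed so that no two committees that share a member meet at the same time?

The cycle Finance-Strategy-Hiring-Design-Budget-Audit-IT-Finance has odd length 7, so it cannot be 2-colored; at least 3 time slots are needed.
3 time slots suffice: time slot 1 → {Finance, Design, Audit}; time slot 2 → {Budget, Hiring, IT}; time slot 3 → {Strategy}. No two conflicting committees share a time slot.

3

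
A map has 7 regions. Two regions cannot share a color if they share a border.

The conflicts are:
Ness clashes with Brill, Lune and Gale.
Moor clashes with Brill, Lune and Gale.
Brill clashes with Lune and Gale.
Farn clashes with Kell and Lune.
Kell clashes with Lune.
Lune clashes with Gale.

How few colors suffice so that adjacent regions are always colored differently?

4

Moor, Brill, Lune, Gale pairwise conflict, so at least 4 colors are needed.
4 colors suffice: color 1 → {Lune}; color 2 → {Brill, Kell}; color 3 → {Farn, Gale}; color 4 → {Ness, Moor}. Each listed conflict is separated.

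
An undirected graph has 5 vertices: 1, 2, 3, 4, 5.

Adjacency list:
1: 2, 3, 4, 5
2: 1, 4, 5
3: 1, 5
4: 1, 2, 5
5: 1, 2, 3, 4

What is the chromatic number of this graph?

1, 2, 4, 5 are pairwise adjacent (a clique of size 4), so at least 4 colors are needed.
4 colors suffice: color a → {5}; color b → {1}; color c → {2, 3}; color d → {4}. Each edge has distinct colors on its endpoints.

4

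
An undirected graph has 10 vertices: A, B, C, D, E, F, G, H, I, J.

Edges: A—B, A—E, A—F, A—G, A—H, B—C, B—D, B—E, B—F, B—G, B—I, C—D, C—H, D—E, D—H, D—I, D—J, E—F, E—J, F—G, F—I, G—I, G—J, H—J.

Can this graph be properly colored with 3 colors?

A, B, E, F form a clique, so at least 4 colors are needed.
So 3 colors are not enough.

No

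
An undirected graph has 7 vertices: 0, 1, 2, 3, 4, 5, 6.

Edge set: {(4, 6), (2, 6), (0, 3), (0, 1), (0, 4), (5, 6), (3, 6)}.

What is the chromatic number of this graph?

5 and 6 are adjacent, so at least 2 colors are needed.
2 colors suffice: 0=red, 1=blue, 2=blue, 3=blue, 4=blue, 5=blue, 6=red. No two adjacent vertices share a color.

2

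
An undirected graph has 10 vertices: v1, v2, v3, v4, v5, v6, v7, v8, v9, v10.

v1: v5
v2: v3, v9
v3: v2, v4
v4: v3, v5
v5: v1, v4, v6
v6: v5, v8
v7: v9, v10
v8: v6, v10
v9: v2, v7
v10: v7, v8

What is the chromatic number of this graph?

3

The cycle v7-v10-v8-v6-v5-v4-v3-v2-v9-v7 has odd length 9, so it cannot be 2-colored; at least 3 colors are needed.
3 colors suffice: v1=2, v2=2, v3=1, v4=2, v5=1, v6=2, v7=2, v8=3, v9=1, v10=1. Every edge joins two different colors.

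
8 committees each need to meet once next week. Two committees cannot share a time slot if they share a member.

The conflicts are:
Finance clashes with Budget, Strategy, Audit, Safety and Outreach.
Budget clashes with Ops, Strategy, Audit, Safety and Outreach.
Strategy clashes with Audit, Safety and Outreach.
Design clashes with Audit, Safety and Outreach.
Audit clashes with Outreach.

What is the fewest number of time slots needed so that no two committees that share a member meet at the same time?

5

Finance, Budget, Strategy, Audit, Outreach are mutually in conflict, so at least 5 time slots are needed.
5 time slots suffice: time slot 1 → {Budget, Design}; time slot 2 → {Ops, Audit, Safety}; time slot 3 → {Outreach}; time slot 4 → {Strategy}; time slot 5 → {Finance}. Each listed conflict is separated.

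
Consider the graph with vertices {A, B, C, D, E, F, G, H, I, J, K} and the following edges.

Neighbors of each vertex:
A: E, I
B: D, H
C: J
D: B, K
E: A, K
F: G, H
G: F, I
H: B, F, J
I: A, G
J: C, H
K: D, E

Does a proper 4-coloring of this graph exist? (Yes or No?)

Yes

The chromatic number is 3. The cycle F-G-I-A-E-K-D-B-H-F has odd length 9, so it cannot be 2-colored; at least 3 colors are needed.
3 colors suffice: A=2, B=2, C=1, D=1, E=1, F=2, G=3, H=1, I=1, J=2, K=2.
Since 4 ≥ 3, a proper 4-coloring certainly exists.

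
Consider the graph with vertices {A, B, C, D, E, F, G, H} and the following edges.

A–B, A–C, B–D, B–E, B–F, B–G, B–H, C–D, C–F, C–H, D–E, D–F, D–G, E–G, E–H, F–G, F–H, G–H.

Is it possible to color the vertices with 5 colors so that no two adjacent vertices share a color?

Yes

The chromatic number is 4. B, E, G, H form a clique, so at least 4 colors are needed.
4 colors suffice: color 1 → {B, C}; color 2 → {A, G}; color 3 → {D, H}; color 4 → {E, F}.
Since 5 ≥ 4, a proper 5-coloring certainly exists.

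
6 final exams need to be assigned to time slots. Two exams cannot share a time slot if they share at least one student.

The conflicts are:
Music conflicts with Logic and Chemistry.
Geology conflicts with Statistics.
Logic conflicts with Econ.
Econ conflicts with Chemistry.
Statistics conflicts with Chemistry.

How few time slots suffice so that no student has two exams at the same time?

2

Statistics and Chemistry conflict, so at least 2 time slots are needed.
2 time slots suffice: time slot 1 → {Geology, Logic, Chemistry}; time slot 2 → {Music, Econ, Statistics}. Every pair that conflicts lands in different time slots.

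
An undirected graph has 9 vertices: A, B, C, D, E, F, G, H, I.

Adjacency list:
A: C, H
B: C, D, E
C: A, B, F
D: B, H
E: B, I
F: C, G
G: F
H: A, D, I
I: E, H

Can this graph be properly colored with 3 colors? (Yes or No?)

The chromatic number is 3. The cycle D-B-C-A-H-D has odd length 5, so it cannot be 2-colored; at least 3 colors are needed.
A valid assignment using 3 colors: A=3, B=1, C=2, D=2, E=3, F=1, G=2, H=1, I=2.
That is already a proper 3-coloring.

Yes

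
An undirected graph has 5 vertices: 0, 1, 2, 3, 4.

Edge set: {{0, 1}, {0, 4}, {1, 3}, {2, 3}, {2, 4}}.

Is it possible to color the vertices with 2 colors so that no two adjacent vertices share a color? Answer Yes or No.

The cycle 4-2-3-1-0-4 has odd length 5, so it cannot be 2-colored; at least 3 colors are needed.
So 2 colors are not enough.

No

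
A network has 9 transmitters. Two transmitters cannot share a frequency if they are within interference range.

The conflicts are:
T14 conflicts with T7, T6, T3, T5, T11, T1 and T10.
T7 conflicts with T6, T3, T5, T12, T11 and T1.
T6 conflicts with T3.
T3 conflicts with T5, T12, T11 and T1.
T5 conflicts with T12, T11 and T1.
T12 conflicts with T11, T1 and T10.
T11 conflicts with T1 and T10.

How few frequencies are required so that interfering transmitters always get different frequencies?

6

T7, T3, T5, T12, T11, T1 all conflict with each other, so at least 6 frequencies are needed.
6 frequencies suffice: T14=2, T7=1, T6=3, T3=4, T5=6, T12=2, T11=3, T1=5, T10=1. Every pair that conflicts lands in different frequencies.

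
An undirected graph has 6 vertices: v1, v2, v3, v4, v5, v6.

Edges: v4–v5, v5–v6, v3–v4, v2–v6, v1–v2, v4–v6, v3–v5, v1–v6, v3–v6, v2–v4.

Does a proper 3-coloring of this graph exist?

v3, v4, v5, v6 form a clique, so at least 4 colors are needed.
So 3 colors are not enough.

No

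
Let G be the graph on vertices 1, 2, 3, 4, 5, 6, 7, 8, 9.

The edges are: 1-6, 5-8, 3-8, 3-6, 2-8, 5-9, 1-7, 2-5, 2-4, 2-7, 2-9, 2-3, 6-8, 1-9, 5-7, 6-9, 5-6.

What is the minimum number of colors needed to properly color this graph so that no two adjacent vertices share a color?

3

1, 6, 9 form a triangle, so at least 3 colors are needed.
One proper 3-coloring: 1=b, 2=a, 3=b, 4=b, 5=b, 6=a, 7=c, 8=c, 9=c. No two adjacent vertices share a color.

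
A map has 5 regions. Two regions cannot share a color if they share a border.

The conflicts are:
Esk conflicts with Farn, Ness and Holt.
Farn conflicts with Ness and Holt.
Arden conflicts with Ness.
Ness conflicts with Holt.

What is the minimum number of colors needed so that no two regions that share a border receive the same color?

Esk, Farn, Ness, Holt are mutually in conflict, so at least 4 colors are needed.
4 colors suffice: color 1 → {Ness}; color 2 → {Arden, Holt}; color 3 → {Esk}; color 4 → {Farn}. Every pair that conflicts lands in different colors.

4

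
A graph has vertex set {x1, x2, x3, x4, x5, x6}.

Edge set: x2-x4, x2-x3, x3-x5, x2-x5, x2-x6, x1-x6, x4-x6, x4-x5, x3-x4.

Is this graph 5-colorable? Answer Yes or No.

Yes

The chromatic number is 4. x2, x3, x4, x5 are pairwise adjacent (a clique of size 4), so at least 4 colors are needed.
4 colors suffice: color 1 → {x1, x2}; color 2 → {x4}; color 3 → {x3, x6}; color 4 → {x5}.
Since 5 ≥ 4, a proper 5-coloring certainly exists.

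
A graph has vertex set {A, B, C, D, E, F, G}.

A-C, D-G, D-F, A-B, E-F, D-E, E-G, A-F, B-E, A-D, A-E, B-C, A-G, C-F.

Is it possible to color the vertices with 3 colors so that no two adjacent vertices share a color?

No

A, D, E, F are mutually adjacent (a clique of size 4), so at least 4 colors are needed.
So 3 colors are not enough.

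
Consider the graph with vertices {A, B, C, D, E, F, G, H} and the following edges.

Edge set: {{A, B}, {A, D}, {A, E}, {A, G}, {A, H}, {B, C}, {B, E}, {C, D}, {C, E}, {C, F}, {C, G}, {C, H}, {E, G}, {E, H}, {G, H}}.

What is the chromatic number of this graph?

A, E, G, H are mutually adjacent (a clique of size 4), so at least 4 colors are needed.
4 colors suffice: color 1 → {A, C}; color 2 → {D, E, F}; color 3 → {B, H}; color 4 → {G}. No two adjacent vertices share a color.

4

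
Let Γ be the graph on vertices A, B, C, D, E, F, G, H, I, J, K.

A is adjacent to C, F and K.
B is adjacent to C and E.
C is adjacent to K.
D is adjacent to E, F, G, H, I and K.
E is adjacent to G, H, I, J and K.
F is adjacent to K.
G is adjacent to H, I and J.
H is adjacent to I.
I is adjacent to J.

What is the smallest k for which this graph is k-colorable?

5

D, E, G, H, I form a clique, so at least 5 colors are needed.
5 colors suffice: color 1 → {A, E}; color 2 → {C, D, J}; color 3 → {B, G, K}; color 4 → {F, I}; color 5 → {H}. No two adjacent vertices share a color.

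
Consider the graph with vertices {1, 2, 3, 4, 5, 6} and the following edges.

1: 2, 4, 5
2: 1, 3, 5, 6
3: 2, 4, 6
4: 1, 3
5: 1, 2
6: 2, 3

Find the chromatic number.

2, 3, 6 form a triangle, so at least 3 colors are needed.
3 colors suffice: color a → {2, 4}; color b → {1, 3}; color c → {5, 6}. Every edge joins two different colors.

3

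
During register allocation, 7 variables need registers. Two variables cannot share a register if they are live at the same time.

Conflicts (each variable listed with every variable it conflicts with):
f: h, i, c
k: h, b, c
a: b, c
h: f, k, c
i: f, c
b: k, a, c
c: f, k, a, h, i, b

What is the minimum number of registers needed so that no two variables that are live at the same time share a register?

3

k, h, c all conflict with each other, so at least 3 registers are needed.
3 registers suffice: register 1 → {c}; register 2 → {h, i, b}; register 3 → {f, k, a}. No two conflicting variables share a register.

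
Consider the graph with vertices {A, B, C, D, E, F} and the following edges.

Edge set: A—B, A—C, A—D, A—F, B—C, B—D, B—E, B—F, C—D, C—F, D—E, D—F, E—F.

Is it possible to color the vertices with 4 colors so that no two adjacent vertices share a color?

No

A, B, C, D, F are mutually adjacent (a clique of size 5), so at least 5 colors are needed.
So 4 colors are not enough.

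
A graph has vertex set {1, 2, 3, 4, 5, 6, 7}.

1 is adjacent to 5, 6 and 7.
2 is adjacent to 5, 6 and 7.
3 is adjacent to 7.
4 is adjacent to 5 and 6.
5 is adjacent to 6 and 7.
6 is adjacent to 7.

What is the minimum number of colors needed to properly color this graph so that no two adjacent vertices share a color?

2, 5, 6, 7 are pairwise adjacent (a clique of size 4), so at least 4 colors are needed.
4 colors suffice: color a → {3, 5}; color b → {6}; color c → {4, 7}; color d → {1, 2}. Every edge joins two different colors.

4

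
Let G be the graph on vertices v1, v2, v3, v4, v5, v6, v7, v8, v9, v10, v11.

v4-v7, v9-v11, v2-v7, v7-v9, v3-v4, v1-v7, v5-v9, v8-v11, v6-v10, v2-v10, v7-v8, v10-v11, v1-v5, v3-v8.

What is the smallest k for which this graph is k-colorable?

3

The cycle v9-v7-v2-v10-v11-v9 has odd length 5, so it cannot be 2-colored; at least 3 colors are needed.
3 colors suffice: color R → {v3, v5, v6, v7, v11}; color B → {v1, v4, v8, v9, v10}; color G → {v2}. Each edge has distinct colors on its endpoints.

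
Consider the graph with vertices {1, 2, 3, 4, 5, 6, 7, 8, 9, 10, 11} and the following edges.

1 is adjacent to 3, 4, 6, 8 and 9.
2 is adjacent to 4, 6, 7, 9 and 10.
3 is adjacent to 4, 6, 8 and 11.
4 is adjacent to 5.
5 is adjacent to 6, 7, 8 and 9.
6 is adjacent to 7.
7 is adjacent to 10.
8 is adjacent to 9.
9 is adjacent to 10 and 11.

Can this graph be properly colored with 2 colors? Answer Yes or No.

No

2, 7, 10 form a triangle, so at least 3 colors are needed.
So 2 colors are not enough.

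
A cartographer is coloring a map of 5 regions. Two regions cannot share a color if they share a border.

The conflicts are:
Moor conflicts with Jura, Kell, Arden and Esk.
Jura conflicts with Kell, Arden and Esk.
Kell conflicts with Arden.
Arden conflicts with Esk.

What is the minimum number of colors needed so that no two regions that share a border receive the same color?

Moor, Jura, Kell, Arden pairwise conflict, so at least 4 colors are needed.
4 colors suffice: color 1 → {Jura}; color 2 → {Arden}; color 3 → {Moor}; color 4 → {Kell, Esk}. Each listed conflict is separated.

4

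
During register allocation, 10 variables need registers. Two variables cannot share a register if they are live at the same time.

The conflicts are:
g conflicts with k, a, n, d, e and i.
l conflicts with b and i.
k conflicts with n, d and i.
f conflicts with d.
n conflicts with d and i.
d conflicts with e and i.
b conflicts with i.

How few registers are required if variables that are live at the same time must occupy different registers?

5

g, k, n, d, i all conflict with each other, so at least 5 registers are needed.
5 registers suffice: register 1 → {l, a, d}; register 2 → {g, f, b}; register 3 → {e, i}; register 4 → {n}; register 5 → {k}. Each listed conflict is separated.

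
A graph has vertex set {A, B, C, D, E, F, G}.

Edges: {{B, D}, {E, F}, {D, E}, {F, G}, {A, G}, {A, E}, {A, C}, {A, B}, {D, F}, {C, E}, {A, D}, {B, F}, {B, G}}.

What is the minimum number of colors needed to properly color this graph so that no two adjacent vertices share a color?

3

B, F, G form a triangle, so at least 3 colors are needed.
One proper 3-coloring: A=1, B=3, C=2, D=2, E=3, F=1, G=2. No two adjacent vertices share a color.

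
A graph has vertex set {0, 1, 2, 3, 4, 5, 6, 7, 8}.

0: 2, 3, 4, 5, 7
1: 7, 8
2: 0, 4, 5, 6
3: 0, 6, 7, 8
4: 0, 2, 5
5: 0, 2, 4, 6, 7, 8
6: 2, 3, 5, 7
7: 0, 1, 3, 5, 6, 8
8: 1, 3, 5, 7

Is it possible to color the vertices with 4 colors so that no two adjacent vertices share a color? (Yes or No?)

The chromatic number is 4. 0, 2, 4, 5 form a clique, so at least 4 colors are needed.
One proper 4-coloring: 0=green, 1=blue, 2=red, 3=blue, 4=yellow, 5=blue, 6=green, 7=red, 8=green.
That is already a proper 4-coloring.

Yes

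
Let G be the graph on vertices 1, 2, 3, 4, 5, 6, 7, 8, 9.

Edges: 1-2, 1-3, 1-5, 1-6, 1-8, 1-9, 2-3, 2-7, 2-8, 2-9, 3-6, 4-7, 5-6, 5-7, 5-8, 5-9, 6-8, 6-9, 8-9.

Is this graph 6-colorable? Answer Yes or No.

Yes

The chromatic number is 5. 1, 5, 6, 8, 9 are mutually adjacent (a clique of size 5), so at least 5 colors are needed.
5 colors suffice: color a → {1, 7}; color b → {3, 4, 8}; color c → {2, 5}; color d → {9}; color e → {6}.
Since 6 ≥ 5, a proper 6-coloring certainly exists.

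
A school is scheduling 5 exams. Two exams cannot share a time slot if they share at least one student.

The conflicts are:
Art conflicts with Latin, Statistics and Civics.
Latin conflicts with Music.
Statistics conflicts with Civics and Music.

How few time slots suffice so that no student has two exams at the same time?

Art, Statistics, Civics all conflict with each other, so at least 3 time slots are needed.
3 time slots suffice: time slot 1 → {Art, Music}; time slot 2 → {Latin, Statistics}; time slot 3 → {Civics}. Every pair that conflicts lands in different time slots.

3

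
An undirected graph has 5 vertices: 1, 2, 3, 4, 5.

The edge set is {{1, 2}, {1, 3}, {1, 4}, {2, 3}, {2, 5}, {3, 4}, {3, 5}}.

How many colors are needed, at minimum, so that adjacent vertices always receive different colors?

3

1, 2, 3 are mutually adjacent, so at least 3 colors are needed.
3 colors suffice: color red → {3}; color blue → {2, 4}; color green → {1, 5}. Each edge has distinct colors on its endpoints.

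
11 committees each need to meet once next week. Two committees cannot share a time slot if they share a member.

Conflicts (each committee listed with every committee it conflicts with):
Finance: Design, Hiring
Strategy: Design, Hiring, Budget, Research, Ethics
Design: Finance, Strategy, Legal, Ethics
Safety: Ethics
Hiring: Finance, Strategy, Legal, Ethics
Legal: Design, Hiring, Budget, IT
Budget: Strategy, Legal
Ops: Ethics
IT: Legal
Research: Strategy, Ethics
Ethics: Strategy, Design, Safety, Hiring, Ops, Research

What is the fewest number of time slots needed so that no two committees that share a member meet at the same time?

Strategy, Research, Ethics are mutually in conflict, so at least 3 time slots are needed.
3 time slots suffice: time slot 1 → {Finance, Legal, Ethics}; time slot 2 → {Strategy, Safety, Ops, IT}; time slot 3 → {Design, Hiring, Budget, Research}. Every pair that conflicts lands in different time slots.

3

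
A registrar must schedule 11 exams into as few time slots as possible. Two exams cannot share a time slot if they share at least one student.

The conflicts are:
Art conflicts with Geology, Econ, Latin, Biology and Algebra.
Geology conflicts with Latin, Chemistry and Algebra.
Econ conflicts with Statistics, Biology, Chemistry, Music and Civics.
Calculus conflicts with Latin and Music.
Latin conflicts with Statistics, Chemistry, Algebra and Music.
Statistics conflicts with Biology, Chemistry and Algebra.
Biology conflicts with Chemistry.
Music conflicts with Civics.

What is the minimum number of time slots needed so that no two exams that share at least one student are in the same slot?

4

Econ, Statistics, Biology, Chemistry are mutually in conflict, so at least 4 time slots are needed.
Using 4 time slots: Art=2, Geology=3, Econ=1, Calculus=3, Latin=1, Statistics=3, Biology=4, Chemistry=2, Algebra=4, Music=2, Civics=3. Each listed conflict is separated.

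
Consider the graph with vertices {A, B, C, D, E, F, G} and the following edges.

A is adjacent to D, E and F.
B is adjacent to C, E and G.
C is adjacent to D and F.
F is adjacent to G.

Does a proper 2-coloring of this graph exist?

The cycle E-B-G-F-A-E has odd length 5, so it cannot be 2-colored; at least 3 colors are needed.
So 2 colors are not enough.

No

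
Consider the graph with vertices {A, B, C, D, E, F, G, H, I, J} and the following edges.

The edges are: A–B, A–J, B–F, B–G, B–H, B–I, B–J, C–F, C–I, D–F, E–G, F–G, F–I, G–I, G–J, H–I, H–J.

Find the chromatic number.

B, F, G, I are mutually adjacent (a clique of size 4), so at least 4 colors are needed.
A valid assignment using 4 colors: A=green, B=red, C=red, D=red, E=red, F=yellow, G=green, H=green, I=blue, J=blue. Every edge joins two different colors.

4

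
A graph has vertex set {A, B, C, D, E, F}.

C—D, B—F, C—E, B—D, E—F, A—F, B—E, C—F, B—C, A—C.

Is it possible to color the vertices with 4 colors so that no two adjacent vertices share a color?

Yes

The chromatic number is 4. B, C, E, F are mutually adjacent (a clique of size 4), so at least 4 colors are needed.
A valid assignment using 4 colors: A=green, B=green, C=red, D=blue, E=yellow, F=blue.
That is already a proper 4-coloring.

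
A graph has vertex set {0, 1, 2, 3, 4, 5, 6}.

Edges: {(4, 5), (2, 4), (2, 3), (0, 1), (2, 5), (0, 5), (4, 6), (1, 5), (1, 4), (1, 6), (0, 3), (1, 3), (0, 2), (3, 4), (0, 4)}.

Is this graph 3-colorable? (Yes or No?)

No

0, 2, 4, 5 are mutually adjacent (a clique of size 4), so at least 4 colors are needed.
So 3 colors are not enough.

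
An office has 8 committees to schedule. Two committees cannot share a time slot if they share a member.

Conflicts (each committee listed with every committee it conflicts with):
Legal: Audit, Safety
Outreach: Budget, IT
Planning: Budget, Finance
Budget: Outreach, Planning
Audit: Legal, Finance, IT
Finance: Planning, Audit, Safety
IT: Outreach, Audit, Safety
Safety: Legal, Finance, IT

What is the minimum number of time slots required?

Audit and IT conflict, so at least 2 time slots are needed.
2 time slots suffice: time slot 1 → {Outreach, Planning, Audit, Safety}; time slot 2 → {Legal, Budget, Finance, IT}. Each listed conflict is separated.

2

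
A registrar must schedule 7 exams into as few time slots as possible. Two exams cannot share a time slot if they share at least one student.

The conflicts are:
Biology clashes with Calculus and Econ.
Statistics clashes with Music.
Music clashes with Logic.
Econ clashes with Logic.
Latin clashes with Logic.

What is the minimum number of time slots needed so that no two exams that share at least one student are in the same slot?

2

Econ and Logic conflict, so at least 2 time slots are needed.
2 time slots suffice: time slot 1 → {Biology, Statistics, Logic}; time slot 2 → {Music, Calculus, Econ, Latin}. No two conflicting exams share a time slot.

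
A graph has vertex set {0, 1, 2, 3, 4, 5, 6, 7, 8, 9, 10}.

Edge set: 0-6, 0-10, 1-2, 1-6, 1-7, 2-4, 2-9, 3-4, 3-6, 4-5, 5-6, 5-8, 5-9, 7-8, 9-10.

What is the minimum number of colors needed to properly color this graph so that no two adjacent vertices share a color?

The cycle 5-9-10-0-6-5 has odd length 5, so it cannot be 2-colored; at least 3 colors are needed.
3 colors suffice: color a → {4, 6, 8, 9}; color b → {1, 3, 5, 10}; color c → {0, 2, 7}. Each edge has distinct colors on its endpoints.

3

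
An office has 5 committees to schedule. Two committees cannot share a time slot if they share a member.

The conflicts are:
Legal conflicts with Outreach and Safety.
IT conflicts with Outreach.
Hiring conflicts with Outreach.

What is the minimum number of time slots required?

IT and Outreach conflict, so at least 2 time slots are needed.
A valid assignment using 2 time slots: Legal=2, IT=2, Hiring=2, Outreach=1, Safety=1. Each listed conflict is separated.

2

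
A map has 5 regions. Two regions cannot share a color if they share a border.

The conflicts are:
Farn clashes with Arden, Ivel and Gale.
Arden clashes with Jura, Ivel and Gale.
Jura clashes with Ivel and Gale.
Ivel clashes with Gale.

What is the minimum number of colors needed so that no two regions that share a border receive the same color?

4

Arden, Jura, Ivel, Gale all conflict with each other, so at least 4 colors are needed.
One proper 4-coloring: Farn=4, Arden=3, Jura=4, Ivel=1, Gale=2. Each listed conflict is separated.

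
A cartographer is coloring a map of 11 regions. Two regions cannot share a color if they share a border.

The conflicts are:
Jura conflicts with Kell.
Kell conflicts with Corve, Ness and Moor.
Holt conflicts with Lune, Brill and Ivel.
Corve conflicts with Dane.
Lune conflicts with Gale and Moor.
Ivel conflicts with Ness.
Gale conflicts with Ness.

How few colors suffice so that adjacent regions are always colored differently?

3

The cycle Gale-Lune-Holt-Ivel-Ness-Gale has odd length 5, so it cannot be 2-colored; at least 3 colors are needed.
3 colors suffice: color 1 → {Kell, Holt, Dane, Gale}; color 2 → {Jura, Corve, Lune, Brill, Ness}; color 3 → {Ivel, Moor}. Each listed conflict is separated.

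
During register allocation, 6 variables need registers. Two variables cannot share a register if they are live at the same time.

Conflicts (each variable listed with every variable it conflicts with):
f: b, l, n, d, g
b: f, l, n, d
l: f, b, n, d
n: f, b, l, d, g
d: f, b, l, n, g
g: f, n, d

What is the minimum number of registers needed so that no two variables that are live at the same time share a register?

5

f, b, l, n, d all conflict with each other, so at least 5 registers are needed.
A valid assignment using 5 registers: f=1, b=5, l=4, n=2, d=3, g=4. Every pair that conflicts lands in different registers.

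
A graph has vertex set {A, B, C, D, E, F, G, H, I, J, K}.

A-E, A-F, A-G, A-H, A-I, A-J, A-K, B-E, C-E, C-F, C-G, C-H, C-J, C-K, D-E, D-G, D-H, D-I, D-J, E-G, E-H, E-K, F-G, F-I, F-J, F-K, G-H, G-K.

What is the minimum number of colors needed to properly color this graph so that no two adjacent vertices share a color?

4

C, F, G, K form a clique, so at least 4 colors are needed.
4 colors suffice: color 1 → {B, G, I, J}; color 2 → {A, C, D}; color 3 → {E, F}; color 4 → {H, K}. No two adjacent vertices share a color.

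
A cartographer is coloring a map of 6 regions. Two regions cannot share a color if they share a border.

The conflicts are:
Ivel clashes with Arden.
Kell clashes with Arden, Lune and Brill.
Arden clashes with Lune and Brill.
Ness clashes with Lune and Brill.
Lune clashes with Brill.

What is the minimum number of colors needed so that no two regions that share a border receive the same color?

4

Kell, Arden, Lune, Brill all conflict with each other, so at least 4 colors are needed.
One proper 4-coloring: Ivel=2, Kell=4, Arden=1, Ness=1, Lune=3, Brill=2. Each listed conflict is separated.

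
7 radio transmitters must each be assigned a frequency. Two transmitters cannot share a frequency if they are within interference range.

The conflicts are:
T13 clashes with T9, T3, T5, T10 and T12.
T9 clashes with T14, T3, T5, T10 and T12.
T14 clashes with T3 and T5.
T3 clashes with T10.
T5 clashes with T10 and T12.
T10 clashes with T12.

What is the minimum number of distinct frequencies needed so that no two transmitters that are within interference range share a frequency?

T13, T9, T5, T10, T12 are mutually in conflict, so at least 5 frequencies are needed.
5 frequencies suffice: frequency 1 → {T9}; frequency 2 → {T13, T14}; frequency 3 → {T3, T5}; frequency 4 → {T10}; frequency 5 → {T12}. Every pair that conflicts lands in different frequencies.

5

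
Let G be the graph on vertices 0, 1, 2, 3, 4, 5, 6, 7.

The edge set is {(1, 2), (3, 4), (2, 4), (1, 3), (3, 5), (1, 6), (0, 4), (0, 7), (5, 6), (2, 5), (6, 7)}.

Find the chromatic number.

6 and 7 are adjacent, so at least 2 colors are needed.
2 colors suffice: color a → {0, 2, 3, 6}; color b → {1, 4, 5, 7}. Each edge has distinct colors on its endpoints.

2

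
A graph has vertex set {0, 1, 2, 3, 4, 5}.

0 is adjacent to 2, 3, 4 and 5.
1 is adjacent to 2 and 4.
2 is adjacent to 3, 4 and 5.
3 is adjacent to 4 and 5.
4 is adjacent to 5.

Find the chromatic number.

0, 2, 3, 4, 5 are pairwise adjacent (a clique of size 5), so at least 5 colors are needed.
5 colors suffice: color a → {2}; color b → {4}; color c → {1, 3}; color d → {0}; color e → {5}. No two adjacent vertices share a color.

5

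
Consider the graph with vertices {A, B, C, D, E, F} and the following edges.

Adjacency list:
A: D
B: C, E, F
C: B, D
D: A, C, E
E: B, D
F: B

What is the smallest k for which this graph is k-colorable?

B and F are adjacent, so at least 2 colors are needed.
2 colors suffice: A=blue, B=red, C=blue, D=red, E=blue, F=blue. Every edge joins two different colors.

2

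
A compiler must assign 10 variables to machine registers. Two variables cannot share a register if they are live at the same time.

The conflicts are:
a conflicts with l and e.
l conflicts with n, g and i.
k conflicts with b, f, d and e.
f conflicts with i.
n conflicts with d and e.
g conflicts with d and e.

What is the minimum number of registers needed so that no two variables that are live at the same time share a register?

l and i conflict, so at least 2 registers are needed.
A valid assignment using 2 registers: a=2, l=1, k=2, b=1, f=1, n=2, g=2, d=1, i=2, e=1. No two conflicting variables share a register.

2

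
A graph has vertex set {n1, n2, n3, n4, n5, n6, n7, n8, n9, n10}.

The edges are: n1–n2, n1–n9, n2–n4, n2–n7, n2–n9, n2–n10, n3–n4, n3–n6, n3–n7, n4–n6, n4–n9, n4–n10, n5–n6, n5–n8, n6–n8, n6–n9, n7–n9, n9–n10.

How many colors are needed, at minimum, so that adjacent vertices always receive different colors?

n2, n4, n9, n10 form a clique, so at least 4 colors are needed.
One proper 4-coloring: n1=green, n2=blue, n3=red, n4=green, n5=green, n6=blue, n7=green, n8=red, n9=red, n10=yellow. Every edge joins two different colors.

4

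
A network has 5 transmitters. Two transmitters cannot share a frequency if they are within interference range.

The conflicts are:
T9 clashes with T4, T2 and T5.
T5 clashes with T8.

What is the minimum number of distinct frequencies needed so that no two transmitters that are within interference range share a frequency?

T5 and T8 conflict, so at least 2 frequencies are needed.
Using 2 frequencies: T9=1, T4=2, T2=2, T5=2, T8=1. No two conflicting transmitters share a frequency.

2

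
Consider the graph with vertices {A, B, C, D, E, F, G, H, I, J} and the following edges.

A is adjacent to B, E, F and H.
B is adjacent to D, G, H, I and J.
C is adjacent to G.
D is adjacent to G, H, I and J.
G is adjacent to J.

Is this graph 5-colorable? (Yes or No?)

The chromatic number is 4. B, D, G, J are pairwise adjacent (a clique of size 4), so at least 4 colors are needed.
A valid assignment using 4 colors: A=blue, B=red, C=red, D=blue, E=red, F=red, G=green, H=green, I=green, J=yellow.
Since 5 ≥ 4, a proper 5-coloring certainly exists.

Yes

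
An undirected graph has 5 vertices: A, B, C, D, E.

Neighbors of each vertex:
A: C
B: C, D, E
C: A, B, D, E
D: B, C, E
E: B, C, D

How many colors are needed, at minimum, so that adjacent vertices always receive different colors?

4

B, C, D, E are pairwise adjacent (a clique of size 4), so at least 4 colors are needed.
One proper 4-coloring: A=2, B=4, C=1, D=2, E=3. Every edge joins two different colors.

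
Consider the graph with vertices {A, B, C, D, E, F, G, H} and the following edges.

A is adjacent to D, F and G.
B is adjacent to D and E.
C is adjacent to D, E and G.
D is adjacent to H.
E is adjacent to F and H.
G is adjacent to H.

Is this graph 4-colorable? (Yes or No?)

The chromatic number is 3. The cycle D-B-E-F-A-D has odd length 5, so it cannot be 2-colored; at least 3 colors are needed.
3 colors suffice: color red → {D, E, G}; color blue → {A, B, C, H}; color green → {F}.
Since 4 ≥ 3, a proper 4-coloring certainly exists.

Yes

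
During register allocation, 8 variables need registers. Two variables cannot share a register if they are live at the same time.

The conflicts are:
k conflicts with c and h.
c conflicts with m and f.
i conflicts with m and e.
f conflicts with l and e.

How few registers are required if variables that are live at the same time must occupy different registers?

The cycle i-e-f-c-m-i has odd length 5, so it cannot be 2-colored; at least 3 registers are needed.
3 registers suffice: register 1 → {k, m, f}; register 2 → {c, h, l, e}; register 3 → {i}. Every pair that conflicts lands in different registers.

3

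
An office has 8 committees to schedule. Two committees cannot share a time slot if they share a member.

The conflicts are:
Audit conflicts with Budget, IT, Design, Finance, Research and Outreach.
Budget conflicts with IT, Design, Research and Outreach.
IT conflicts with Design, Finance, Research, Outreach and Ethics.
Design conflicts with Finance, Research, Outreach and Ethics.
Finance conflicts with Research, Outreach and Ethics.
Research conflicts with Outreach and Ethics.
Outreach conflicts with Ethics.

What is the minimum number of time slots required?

6

Audit, IT, Design, Finance, Research, Outreach are mutually in conflict, so at least 6 time slots are needed.
Using 6 time slots: Audit=5, Budget=6, IT=4, Design=2, Finance=6, Research=3, Outreach=1, Ethics=5. No two conflicting committees share a time slot.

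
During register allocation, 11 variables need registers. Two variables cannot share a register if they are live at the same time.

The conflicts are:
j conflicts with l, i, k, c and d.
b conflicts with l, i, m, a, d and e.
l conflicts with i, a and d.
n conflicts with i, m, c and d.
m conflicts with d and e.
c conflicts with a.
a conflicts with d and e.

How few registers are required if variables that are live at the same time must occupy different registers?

b, l, a, d are mutually in conflict, so at least 4 registers are needed.
4 registers suffice: register 1 → {i, k, c, d, e}; register 2 → {j, b, n}; register 3 → {m, a}; register 4 → {l}. Each listed conflict is separated.

4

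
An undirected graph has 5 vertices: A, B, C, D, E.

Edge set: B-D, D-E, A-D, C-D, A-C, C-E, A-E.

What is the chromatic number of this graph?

4

A, C, D, E are pairwise adjacent (a clique of size 4), so at least 4 colors are needed.
One proper 4-coloring: A=4, B=2, C=2, D=1, E=3. Every edge joins two different colors.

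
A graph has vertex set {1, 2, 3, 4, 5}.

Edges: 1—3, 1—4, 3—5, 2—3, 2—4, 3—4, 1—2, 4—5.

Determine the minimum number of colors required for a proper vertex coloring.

1, 2, 3, 4 are mutually adjacent (a clique of size 4), so at least 4 colors are needed.
A valid assignment using 4 colors: 1=green, 2=yellow, 3=blue, 4=red, 5=green. Each edge has distinct colors on its endpoints.

4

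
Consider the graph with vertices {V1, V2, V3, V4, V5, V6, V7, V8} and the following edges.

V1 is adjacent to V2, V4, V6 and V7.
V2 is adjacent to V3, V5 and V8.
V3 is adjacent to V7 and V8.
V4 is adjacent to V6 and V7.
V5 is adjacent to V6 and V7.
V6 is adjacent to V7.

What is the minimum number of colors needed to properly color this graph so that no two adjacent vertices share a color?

V1, V4, V6, V7 are mutually adjacent (a clique of size 4), so at least 4 colors are needed.
4 colors suffice: color 1 → {V2, V7}; color 2 → {V3, V6}; color 3 → {V1, V5, V8}; color 4 → {V4}. No two adjacent vertices share a color.

4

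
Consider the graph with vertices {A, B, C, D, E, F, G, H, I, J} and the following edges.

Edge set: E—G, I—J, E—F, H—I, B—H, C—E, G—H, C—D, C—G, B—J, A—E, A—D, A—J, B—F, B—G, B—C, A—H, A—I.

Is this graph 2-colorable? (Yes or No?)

No

A, I, J form a triangle, so at least 3 colors are needed.
So 2 colors are not enough.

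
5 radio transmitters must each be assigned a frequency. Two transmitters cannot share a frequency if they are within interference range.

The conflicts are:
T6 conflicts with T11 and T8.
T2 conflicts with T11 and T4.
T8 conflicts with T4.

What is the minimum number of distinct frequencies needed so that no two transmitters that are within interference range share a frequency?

3

The cycle T2-T4-T8-T6-T11-T2 has odd length 5, so it cannot be 2-colored; at least 3 frequencies are needed.
A valid assignment using 3 frequencies: T6=2, T2=3, T11=1, T8=1, T4=2. Every pair that conflicts lands in different frequencies.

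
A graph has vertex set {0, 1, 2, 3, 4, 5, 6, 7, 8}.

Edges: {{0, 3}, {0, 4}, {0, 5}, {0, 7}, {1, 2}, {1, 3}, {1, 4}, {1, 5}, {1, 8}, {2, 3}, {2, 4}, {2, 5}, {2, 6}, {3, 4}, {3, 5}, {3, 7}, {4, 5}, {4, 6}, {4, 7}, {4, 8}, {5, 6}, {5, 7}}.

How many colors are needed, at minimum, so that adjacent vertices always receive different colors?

0, 3, 4, 5, 7 form a clique, so at least 5 colors are needed.
One proper 5-coloring: 0=purple, 1=purple, 2=yellow, 3=green, 4=red, 5=blue, 6=green, 7=yellow, 8=blue. No two adjacent vertices share a color.

5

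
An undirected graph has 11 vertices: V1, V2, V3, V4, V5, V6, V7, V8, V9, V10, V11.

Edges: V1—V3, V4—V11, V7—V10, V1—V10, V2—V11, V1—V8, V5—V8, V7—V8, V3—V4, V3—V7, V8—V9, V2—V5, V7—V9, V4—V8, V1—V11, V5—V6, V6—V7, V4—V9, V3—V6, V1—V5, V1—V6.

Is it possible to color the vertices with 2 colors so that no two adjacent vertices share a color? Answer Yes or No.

V1, V5, V8 are mutually adjacent, so at least 3 colors are needed.
So 2 colors are not enough.

No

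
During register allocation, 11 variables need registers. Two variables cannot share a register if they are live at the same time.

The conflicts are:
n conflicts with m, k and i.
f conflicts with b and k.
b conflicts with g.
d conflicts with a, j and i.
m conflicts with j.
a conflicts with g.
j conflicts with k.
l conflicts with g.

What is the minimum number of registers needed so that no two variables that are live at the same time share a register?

3

The cycle j-d-i-n-m-j has odd length 5, so it cannot be 2-colored; at least 3 registers are needed.
A valid assignment using 3 registers: n=1, f=1, b=2, d=2, m=2, a=3, j=1, k=2, i=3, l=2, g=1. No two conflicting variables share a register.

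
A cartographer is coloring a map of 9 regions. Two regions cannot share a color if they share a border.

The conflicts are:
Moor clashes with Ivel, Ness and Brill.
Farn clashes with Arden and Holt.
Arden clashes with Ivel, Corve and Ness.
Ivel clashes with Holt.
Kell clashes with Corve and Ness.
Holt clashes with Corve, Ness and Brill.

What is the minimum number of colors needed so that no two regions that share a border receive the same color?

2

Holt and Brill conflict, so at least 2 colors are needed.
2 colors suffice: color 1 → {Moor, Arden, Kell, Holt}; color 2 → {Farn, Ivel, Corve, Ness, Brill}. No two conflicting regions share a color.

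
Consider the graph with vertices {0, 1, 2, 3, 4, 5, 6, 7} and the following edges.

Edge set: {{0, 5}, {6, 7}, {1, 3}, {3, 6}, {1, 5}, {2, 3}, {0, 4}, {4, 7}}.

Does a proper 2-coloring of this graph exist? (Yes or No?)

The cycle 4-0-5-1-3-6-7-4 has odd length 7, so it cannot be 2-colored; at least 3 colors are needed.
So 2 colors are not enough.

No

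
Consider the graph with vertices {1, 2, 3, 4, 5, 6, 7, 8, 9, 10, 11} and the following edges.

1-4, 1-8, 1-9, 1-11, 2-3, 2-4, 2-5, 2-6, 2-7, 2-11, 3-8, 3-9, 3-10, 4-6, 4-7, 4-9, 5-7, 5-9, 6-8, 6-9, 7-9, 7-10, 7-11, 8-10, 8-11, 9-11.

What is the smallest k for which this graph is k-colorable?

3, 8, 10 form a triangle, so at least 3 colors are needed.
One proper 3-coloring: 1=blue, 2=red, 3=blue, 4=green, 5=green, 6=blue, 7=blue, 8=red, 9=red, 10=green, 11=green. Every edge joins two different colors.

3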